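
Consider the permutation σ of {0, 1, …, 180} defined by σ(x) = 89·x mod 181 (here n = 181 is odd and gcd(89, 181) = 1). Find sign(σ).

Start at x=92: 92 → 43 → 26 → 142 → 149 → 48 → 109 → … (one orbit).
Cycle lengths of π_89 on ℤ/181ℤ: [36, 36, 36, 36, 36, 1]; 6 cycles in total.
Σ(ℓ_i−1) = 181−6 = 175; sign = (−1)^175 = -1.

-1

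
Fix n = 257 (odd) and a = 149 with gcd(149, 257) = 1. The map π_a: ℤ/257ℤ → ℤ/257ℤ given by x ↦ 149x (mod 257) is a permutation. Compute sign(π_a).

-1

Orbit of 91 under x↦149x: [91, 195, 14, 30, 101, 143, 233]… (length divides ord_257(149)).
The orbit structure of x ↦ 149x mod 257: 2 orbits of sizes [256, 1].
257 − 2 = 255 transpositions; sign(π) = (−1)^255 = -1.
The Jacobi symbol (149|257) = -1 (Zolotarev) agrees.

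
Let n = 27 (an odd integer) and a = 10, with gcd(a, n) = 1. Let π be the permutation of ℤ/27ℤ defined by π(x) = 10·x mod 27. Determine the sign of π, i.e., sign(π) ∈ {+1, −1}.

+1

Start at x=1: 1 → 10 → 19 → 1 (one orbit).
15 cycles of lengths [3, 3, 3, 3, 3, 3, 1, 1, 1, 1, 1, 1, 1, 1, 1].
Σ(ℓ_i−1) = 27−15 = 12; sign = (−1)^12 = +1.
Via Zolotarev, sign(π_{10}) = (10|27) = +1.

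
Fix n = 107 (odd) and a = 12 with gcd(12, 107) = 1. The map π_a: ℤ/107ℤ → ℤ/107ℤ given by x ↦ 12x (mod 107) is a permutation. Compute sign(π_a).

Start at x=3: 3 → 36 → 4 → 48 → 41 → 64 → 19 → … (one orbit).
3 cycles of lengths [53, 53, 1].
3 cycles on 107: each ℓ→(−1)^(ℓ−1), product (−1)^104 = +1.
Via Zolotarev, sign(π_{12}) = (12|107) = +1.

+1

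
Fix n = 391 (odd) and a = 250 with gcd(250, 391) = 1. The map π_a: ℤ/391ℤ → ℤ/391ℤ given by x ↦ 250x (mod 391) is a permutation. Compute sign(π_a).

Start at x=337: 337 → 185 → 112 → 239 → 318 → 127 → 79 → … (one orbit).
Decompose π into cycles: lengths [176, 176, 22, 16, 1] (5 cycles, including the fixed point 0).
n − c = 391 − 5 = 386; sign = (−1)^386 = +1.
Zolotarev: (250|391) = +1, matching the cycle-count sign.

+1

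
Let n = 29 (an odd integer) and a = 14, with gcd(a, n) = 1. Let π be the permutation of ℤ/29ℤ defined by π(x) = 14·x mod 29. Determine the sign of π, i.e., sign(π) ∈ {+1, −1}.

-1

Start at x=16: 16 → 21 → 4 → 27 → 1 → 14 → 22 → … (one orbit).
The orbit structure of x ↦ 14x mod 29: 2 orbits of sizes [28, 1].
2 cycles on 29: each ℓ→(−1)^(ℓ−1), product (−1)^27 = -1.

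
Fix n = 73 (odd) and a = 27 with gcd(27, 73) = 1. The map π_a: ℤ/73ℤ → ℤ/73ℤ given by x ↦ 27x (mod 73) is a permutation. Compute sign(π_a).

+1

Start at x=72: 72 → 46 → 1 → 27 → 72 (one orbit).
19 cycles of lengths [4, 4, 4, 4, 4, 4, 4, 4, 4, 4, 4, 4, 4, 4, 4, 4, 4, 4, 1].
Σ(ℓ_i−1) = 73−19 = 54; sign = (−1)^54 = +1.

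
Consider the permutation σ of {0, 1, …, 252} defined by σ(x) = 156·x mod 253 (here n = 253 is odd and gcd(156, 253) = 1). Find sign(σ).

Start at x=82: 82 → 142 → 141 → 238 → 190 → 39 → 12 → … (one orbit).
The orbit structure of x ↦ 156x mod 253: 6 orbits of sizes [110, 110, 11, 11, 10, 1].
With 6 cycles on 253 points, sign = (−1)^{253−6} = -1.
Check: (156/253) = -1 by Zolotarev.

-1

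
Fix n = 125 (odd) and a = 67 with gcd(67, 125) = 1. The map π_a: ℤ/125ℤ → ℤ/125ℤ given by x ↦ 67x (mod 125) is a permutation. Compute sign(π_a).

Orbit of 44 under x↦67x: [44, 73, 16, 72, 74, 83, 61]… (length divides ord_125(67)).
4 cycles of lengths [100, 20, 4, 1].
125 − 4 = 121 transpositions; sign(π) = (−1)^121 = -1.

-1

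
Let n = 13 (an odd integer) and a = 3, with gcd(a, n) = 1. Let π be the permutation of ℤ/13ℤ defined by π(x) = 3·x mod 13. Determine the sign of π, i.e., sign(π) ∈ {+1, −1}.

+1

Orbit of 1 under x↦3x: [1, 3, 9]… (length divides ord_13(3)).
Decompose π into cycles: lengths [3, 3, 3, 3, 1] (5 cycles, including the fixed point 0).
Σ(ℓ_i−1) = 13−5 = 8; sign = (−1)^8 = +1.
(3|13)_J = +1 (Zolotarev's lemma cross-check).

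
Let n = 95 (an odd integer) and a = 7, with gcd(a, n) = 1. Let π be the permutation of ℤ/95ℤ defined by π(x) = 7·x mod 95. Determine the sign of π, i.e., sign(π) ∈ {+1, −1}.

-1

Trace 11: π^k(11) = [11, 77, 64, 68, 1, 7, 49] for k=0..6.
Decompose π into cycles: lengths [12, 12, 12, 12, 12, 12, 4, 3, 3, 3, 3, 3, 3, 1] (14 cycles, including the fixed point 0).
With 14 cycles on 95 points, sign = (−1)^{95−14} = -1.
Check: (7/95) = -1 by Zolotarev.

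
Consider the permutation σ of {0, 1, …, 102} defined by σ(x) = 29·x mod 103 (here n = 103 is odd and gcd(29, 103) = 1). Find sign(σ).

Orbit of 32 under x↦29x: [32, 1, 29, 17, 81, 83, 38]… (length divides ord_103(29)).
3 cycles of lengths [51, 51, 1].
n − c = 103 − 3 = 100; sign = (−1)^100 = +1.
Zolotarev: (29|103) = +1, matching the cycle-count sign.

+1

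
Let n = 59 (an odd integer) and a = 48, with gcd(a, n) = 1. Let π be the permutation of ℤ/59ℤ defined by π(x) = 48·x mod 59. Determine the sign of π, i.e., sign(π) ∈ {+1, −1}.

+1

Orbit of 21 under x↦48x: [21, 5, 4, 15, 12, 45, 36]… (length divides ord_59(48)).
π_48 has 3 disjoint cycles with lengths [29, 29, 1] on {0,…,58}.
3 cycles on 59: each ℓ→(−1)^(ℓ−1), product (−1)^56 = +1.
Zolotarev: (48|59) = +1, matching the cycle-count sign.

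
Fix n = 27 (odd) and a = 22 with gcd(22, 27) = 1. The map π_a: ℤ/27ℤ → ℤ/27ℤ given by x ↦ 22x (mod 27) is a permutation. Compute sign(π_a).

+1

Start at x=7: 7 → 19 → 13 → 16 → 1 → 22 → 25 → … (one orbit).
Cycle lengths of π_22 on ℤ/27ℤ: [9, 9, 3, 3, 1, 1, 1]; 7 cycles in total.
n − c = 27 − 7 = 20; sign = (−1)^20 = +1.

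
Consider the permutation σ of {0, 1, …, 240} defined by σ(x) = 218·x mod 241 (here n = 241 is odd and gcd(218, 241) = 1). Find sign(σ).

-1

Start at x=21: 21 → 240 → 23 → 194 → 117 → 201 → 197 → … (one orbit).
4 cycles of lengths [80, 80, 80, 1].
Σ(ℓ_i−1) = 241−4 = 237; sign = (−1)^237 = -1.
Zolotarev: (218|241) = -1, matching the cycle-count sign.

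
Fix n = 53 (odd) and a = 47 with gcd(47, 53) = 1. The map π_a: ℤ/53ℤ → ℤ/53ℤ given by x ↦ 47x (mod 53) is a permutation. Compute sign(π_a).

Orbit of 47 under x↦47x: [47, 36, 49, 24, 15, 16, 10]… (length divides ord_53(47)).
The orbit structure of x ↦ 47x mod 53: 5 orbits of sizes [13, 13, 13, 13, 1].
53 − 5 = 48 transpositions; sign(π) = (−1)^48 = +1.
Zolotarev: (47|53) = +1, matching the cycle-count sign.

+1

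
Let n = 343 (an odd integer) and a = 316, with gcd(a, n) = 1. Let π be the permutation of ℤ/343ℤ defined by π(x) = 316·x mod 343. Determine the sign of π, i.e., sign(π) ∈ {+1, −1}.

+1

Trace 204: π^k(204) = [204, 323, 197, 169, 239, 64, 330] for k=0..6.
π_316 has 19 disjoint cycles with lengths [49, 49, 49, 49, 49, 49, 7, 7, 7, 7, 7, 7, 1, 1, 1, 1, 1, 1, 1] on {0,…,342}.
343 − 19 = 324 transpositions; sign(π) = (−1)^324 = +1.
Zolotarev: (316|343) = +1, matching the cycle-count sign.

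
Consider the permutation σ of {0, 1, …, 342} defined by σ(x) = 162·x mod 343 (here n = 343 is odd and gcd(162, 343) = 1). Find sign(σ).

+1

Start at x=288: 288 → 8 → 267 → 36 → 1 → 162 → 176 → … (one orbit).
Cycle type of π: 49×6 + 7×6 + 1×7; total 19 cycles.
With 19 cycles on 343 points, sign = (−1)^{343−19} = +1.
Via Zolotarev, sign(π_{162}) = (162|343) = +1.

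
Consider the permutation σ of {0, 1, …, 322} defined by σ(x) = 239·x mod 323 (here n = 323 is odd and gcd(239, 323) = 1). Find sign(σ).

+1

Start at x=1: 1 → 239 → 273 → 1 (one orbit).
119 cycles of lengths [3, 3, 3, 3, 3, 3, 3, 3, 3, 3, 3, 3, 3, 3, 3, 3, 3, 3, 3, 3, 3, 3, 3, 3, 3, 3, 3, 3, 3, 3, 3, 3, 3, 3, 3, 3, 3, 3, 3, 3, 3, 3, 3, 3, 3, 3, 3, 3, 3, 3, 3, 3, 3, 3, 3, 3, 3, 3, 3, 3, 3, 3, 3, 3, 3, 3, 3, 3, 3, 3, 3, 3, 3, 3, 3, 3, 3, 3, 3, 3, 3, 3, 3, 3, 3, 3, 3, 3, 3, 3, 3, 3, 3, 3, 3, 3, 3, 3, 3, 3, 3, 3, 1, 1, 1, 1, 1, 1, 1, 1, 1, 1, 1, 1, 1, 1, 1, 1, 1].
n − c = 323 − 119 = 204; sign = (−1)^204 = +1.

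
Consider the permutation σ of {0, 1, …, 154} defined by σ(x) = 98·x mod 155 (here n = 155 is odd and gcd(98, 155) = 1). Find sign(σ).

Start at x=63: 63 → 129 → 87 → 1 → 98 → 149 → 32 → … (one orbit).
The orbit structure of x ↦ 98x mod 155: 22 orbits of sizes [12, 12, 12, 12, 12, 12, 12, 12, 12, 12, 4, 3, 3, 3, 3, 3, 3, 3, 3, 3, 3, 1].
155 − 22 = 133 transpositions; sign(π) = (−1)^133 = -1.
Via Zolotarev, sign(π_{98}) = (98|155) = -1.

-1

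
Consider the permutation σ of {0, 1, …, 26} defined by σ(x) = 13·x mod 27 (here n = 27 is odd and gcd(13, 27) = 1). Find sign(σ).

Orbit of 7 under x↦13x: [7, 10, 22, 16, 19, 4, 25]… (length divides ord_27(13)).
Decompose π into cycles: lengths [9, 9, 3, 3, 1, 1, 1] (7 cycles, including the fixed point 0).
n − c = 27 − 7 = 20; sign = (−1)^20 = +1.

+1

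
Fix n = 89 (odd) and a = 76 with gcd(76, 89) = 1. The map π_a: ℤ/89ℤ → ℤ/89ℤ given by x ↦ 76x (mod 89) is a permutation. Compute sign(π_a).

-1

Trace 56: π^k(56) = [56, 73, 30, 55, 86, 39, 27] for k=0..6.
The orbit structure of x ↦ 76x mod 89: 2 orbits of sizes [88, 1].
Σ(ℓ_i−1) = 89−2 = 87; sign = (−1)^87 = -1.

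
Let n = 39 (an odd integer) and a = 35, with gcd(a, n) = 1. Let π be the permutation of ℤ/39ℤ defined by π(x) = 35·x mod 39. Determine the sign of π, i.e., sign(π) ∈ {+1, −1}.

-1

Start at x=35: 35 → 16 → 14 → 22 → 29 → 1 → 35 (one orbit).
Decompose π into cycles: lengths [6, 6, 6, 6, 3, 3, 3, 3, 2, 1] (10 cycles, including the fixed point 0).
With 10 cycles on 39 points, sign = (−1)^{39−10} = -1.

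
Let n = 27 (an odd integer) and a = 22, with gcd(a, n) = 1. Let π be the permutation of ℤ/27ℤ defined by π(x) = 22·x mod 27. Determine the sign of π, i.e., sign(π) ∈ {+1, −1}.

+1

Trace 13: π^k(13) = [13, 16, 1, 22, 25, 10, 4] for k=0..6.
Cycle type of π: 9×2 + 3×2 + 1×3; total 7 cycles.
n − c = 27 − 7 = 20; sign = (−1)^20 = +1.
Zolotarev: (22|27) = +1, matching the cycle-count sign.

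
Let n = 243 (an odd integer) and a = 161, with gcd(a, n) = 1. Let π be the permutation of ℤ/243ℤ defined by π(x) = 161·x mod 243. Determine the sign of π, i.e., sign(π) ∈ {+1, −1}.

-1

Trace 242: π^k(242) = [242, 82, 80, 1, 161, 163] for k=0..5.
Cycle type of π: 6×27 + 2×40 + 1; total 68 cycles.
sign(π) = (−1)^{n − #cycles} = (−1)^{243−68} = (−1)^175 = -1.
Via Zolotarev, sign(π_{161}) = (161|243) = -1.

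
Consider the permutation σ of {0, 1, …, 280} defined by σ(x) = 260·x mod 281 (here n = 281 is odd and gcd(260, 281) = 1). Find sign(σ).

-1

Start at x=98: 98 → 190 → 225 → 52 → 32 → 171 → 62 → … (one orbit).
π_260 has 2 disjoint cycles with lengths [280, 1] on {0,…,280}.
n − c = 281 − 2 = 279; sign = (−1)^279 = -1.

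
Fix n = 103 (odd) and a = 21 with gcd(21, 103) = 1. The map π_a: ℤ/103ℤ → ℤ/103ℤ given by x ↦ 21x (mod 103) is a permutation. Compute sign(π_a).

-1

Orbit of 9 under x↦21x: [9, 86, 55, 22, 50, 20, 8]… (length divides ord_103(21)).
2 cycles of lengths [102, 1].
Σ(ℓ_i−1) = 103−2 = 101; sign = (−1)^101 = -1.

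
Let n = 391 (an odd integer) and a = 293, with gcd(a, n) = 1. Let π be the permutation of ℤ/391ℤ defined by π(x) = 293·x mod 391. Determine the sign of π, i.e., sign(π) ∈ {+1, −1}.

Trace 387: π^k(387) = [387, 1, 293, 220, 336, 307, 21] for k=0..6.
π_293 has 14 disjoint cycles with lengths [44, 44, 44, 44, 44, 44, 44, 44, 22, 4, 4, 4, 4, 1] on {0,…,390}.
With 14 cycles on 391 points, sign = (−1)^{391−14} = -1.
The Jacobi symbol (293|391) = -1 (Zolotarev) agrees.

-1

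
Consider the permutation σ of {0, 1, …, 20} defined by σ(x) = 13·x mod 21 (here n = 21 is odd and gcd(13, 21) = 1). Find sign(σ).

Start at x=13: 13 → 1 → 13 (one orbit).
Cycle lengths of π_13 on ℤ/21ℤ: [2, 2, 2, 2, 2, 2, 2, 2, 2, 1, 1, 1]; 12 cycles in total.
12 cycles on 21: each ℓ→(−1)^(ℓ−1), product (−1)^9 = -1.
The Jacobi symbol (13|21) = -1 (Zolotarev) agrees.

-1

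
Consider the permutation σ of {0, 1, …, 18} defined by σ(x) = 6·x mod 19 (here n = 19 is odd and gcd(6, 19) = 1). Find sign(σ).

+1

Start at x=17: 17 → 7 → 4 → 5 → 11 → 9 → 16 → … (one orbit).
The orbit structure of x ↦ 6x mod 19: 3 orbits of sizes [9, 9, 1].
19 − 3 = 16 transpositions; sign(π) = (−1)^16 = +1.
Via Zolotarev, sign(π_{6}) = (6|19) = +1.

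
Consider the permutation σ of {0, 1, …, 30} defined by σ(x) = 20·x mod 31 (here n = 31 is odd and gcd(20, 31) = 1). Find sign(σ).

Orbit of 18 under x↦20x: [18, 19, 8, 5, 7, 16, 10]… (length divides ord_31(20)).
3 cycles of lengths [15, 15, 1].
sign(π) = (−1)^{n − #cycles} = (−1)^{31−3} = (−1)^28 = +1.
The Jacobi symbol (20|31) = +1 (Zolotarev) agrees.

+1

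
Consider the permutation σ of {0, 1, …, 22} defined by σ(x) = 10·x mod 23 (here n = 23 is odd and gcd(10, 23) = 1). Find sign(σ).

Orbit of 15 under x↦10x: [15, 12, 5, 4, 17, 9, 21]… (length divides ord_23(10)).
Cycle type of π: 22 + 1; total 2 cycles.
23 − 2 = 21 transpositions; sign(π) = (−1)^21 = -1.

-1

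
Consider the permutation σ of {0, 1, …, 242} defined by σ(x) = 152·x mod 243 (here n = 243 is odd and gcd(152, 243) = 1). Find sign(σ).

Start at x=91: 91 → 224 → 28 → 125 → 46 → 188 → 145 → … (one orbit).
Cycle lengths of π_152 on ℤ/243ℤ: [54, 54, 54, 18, 18, 18, 6, 6, 6, 2, 2, 2, 2, 1]; 14 cycles in total.
243 − 14 = 229 transpositions; sign(π) = (−1)^229 = -1.

-1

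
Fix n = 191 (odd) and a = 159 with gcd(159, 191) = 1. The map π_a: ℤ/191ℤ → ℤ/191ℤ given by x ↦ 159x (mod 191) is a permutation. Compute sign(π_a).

-1

Start at x=180: 180 → 161 → 5 → 31 → 154 → 38 → 121 → … (one orbit).
π_159 has 6 disjoint cycles with lengths [38, 38, 38, 38, 38, 1] on {0,…,190}.
sign(π) = (−1)^{n − #cycles} = (−1)^{191−6} = (−1)^185 = -1.
Check: (159/191) = -1 by Zolotarev.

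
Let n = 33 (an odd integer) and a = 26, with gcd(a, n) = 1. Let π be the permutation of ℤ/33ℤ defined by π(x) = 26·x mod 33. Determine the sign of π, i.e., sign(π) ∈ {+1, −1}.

-1

Orbit of 1 under x↦26x: [1, 26, 16, 20, 25, 23, 4]… (length divides ord_33(26)).
π_26 has 6 disjoint cycles with lengths [10, 10, 5, 5, 2, 1] on {0,…,32}.
sign(π) = (−1)^{n − #cycles} = (−1)^{33−6} = (−1)^27 = -1.
Zolotarev: (26|33) = -1, matching the cycle-count sign.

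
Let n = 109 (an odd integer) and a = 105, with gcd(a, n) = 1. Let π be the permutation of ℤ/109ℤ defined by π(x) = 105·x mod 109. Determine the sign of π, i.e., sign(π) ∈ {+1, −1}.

Orbit of 45 under x↦105x: [45, 38, 66, 63, 75, 27, 1]… (length divides ord_109(105)).
The orbit structure of x ↦ 105x mod 109: 13 orbits of sizes [9, 9, 9, 9, 9, 9, 9, 9, 9, 9, 9, 9, 1].
13 cycles on 109: each ℓ→(−1)^(ℓ−1), product (−1)^96 = +1.
The Jacobi symbol (105|109) = +1 (Zolotarev) agrees.

+1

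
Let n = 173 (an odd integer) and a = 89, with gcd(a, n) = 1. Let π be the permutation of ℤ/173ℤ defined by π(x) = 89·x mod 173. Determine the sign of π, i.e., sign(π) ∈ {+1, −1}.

+1

Trace 119: π^k(119) = [119, 38, 95, 151, 118, 122, 132] for k=0..6.
π_89 has 3 disjoint cycles with lengths [86, 86, 1] on {0,…,172}.
n − c = 173 − 3 = 170; sign = (−1)^170 = +1.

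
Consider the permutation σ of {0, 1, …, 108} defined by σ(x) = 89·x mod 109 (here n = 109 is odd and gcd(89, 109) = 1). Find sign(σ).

Start at x=9: 9 → 38 → 3 → 49 → 1 → 89 → 73 → … (one orbit).
5 cycles of lengths [27, 27, 27, 27, 1].
109 − 5 = 104 transpositions; sign(π) = (−1)^104 = +1.

+1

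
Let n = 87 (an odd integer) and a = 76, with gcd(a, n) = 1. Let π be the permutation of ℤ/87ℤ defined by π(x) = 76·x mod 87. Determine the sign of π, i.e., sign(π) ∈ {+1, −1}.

-1

Trace 4: π^k(4) = [4, 43, 49, 70, 13, 31, 7] for k=0..6.
6 cycles of lengths [28, 28, 28, 1, 1, 1].
n − c = 87 − 6 = 81; sign = (−1)^81 = -1.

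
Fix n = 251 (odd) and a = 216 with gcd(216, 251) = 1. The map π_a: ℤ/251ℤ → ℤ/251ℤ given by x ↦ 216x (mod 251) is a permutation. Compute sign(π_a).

-1

Start at x=110: 110 → 166 → 214 → 40 → 106 → 55 → 83 → … (one orbit).
π_216 has 2 disjoint cycles with lengths [250, 1] on {0,…,250}.
251 − 2 = 249 transpositions; sign(π) = (−1)^249 = -1.
(216|251)_J = -1 (Zolotarev's lemma cross-check).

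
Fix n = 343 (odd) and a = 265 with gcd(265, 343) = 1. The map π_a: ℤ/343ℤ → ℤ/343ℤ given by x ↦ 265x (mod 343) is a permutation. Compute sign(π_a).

-1

Trace 197: π^k(197) = [197, 69, 106, 307, 64, 153, 71] for k=0..6.
Cycle type of π: 98×3 + 14×3 + 2×3 + 1; total 10 cycles.
n − c = 343 − 10 = 333; sign = (−1)^333 = -1.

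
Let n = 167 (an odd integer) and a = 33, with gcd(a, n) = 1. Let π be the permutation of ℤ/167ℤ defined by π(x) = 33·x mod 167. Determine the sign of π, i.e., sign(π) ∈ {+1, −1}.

+1

Start at x=98: 98 → 61 → 9 → 130 → 115 → 121 → 152 → … (one orbit).
3 cycles of lengths [83, 83, 1].
3 cycles on 167: each ℓ→(−1)^(ℓ−1), product (−1)^164 = +1.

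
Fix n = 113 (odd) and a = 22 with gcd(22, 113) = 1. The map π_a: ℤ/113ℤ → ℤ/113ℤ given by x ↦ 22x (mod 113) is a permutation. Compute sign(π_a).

Orbit of 88 under x↦22x: [88, 15, 104, 28, 51, 105, 50]… (length divides ord_113(22)).
Cycle type of π: 56×2 + 1; total 3 cycles.
Σ(ℓ_i−1) = 113−3 = 110; sign = (−1)^110 = +1.
Check: (22/113) = +1 by Zolotarev.

+1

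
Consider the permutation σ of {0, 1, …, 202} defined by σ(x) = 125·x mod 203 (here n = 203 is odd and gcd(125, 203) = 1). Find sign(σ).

Start at x=6: 6 → 141 → 167 → 169 → 13 → 1 → 125 → … (one orbit).
18 cycles of lengths [14, 14, 14, 14, 14, 14, 14, 14, 14, 14, 14, 14, 14, 14, 2, 2, 2, 1].
n − c = 203 − 18 = 185; sign = (−1)^185 = -1.
Check: (125/203) = -1 by Zolotarev.

-1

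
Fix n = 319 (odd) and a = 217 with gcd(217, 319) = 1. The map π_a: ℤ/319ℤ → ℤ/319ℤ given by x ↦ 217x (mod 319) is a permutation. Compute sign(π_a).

Trace 16: π^k(16) = [16, 282, 265, 85, 262, 72, 312] for k=0..6.
Cycle lengths of π_217 on ℤ/319ℤ: [140, 140, 28, 10, 1]; 5 cycles in total.
Σ(ℓ_i−1) = 319−5 = 314; sign = (−1)^314 = +1.
The Jacobi symbol (217|319) = +1 (Zolotarev) agrees.

+1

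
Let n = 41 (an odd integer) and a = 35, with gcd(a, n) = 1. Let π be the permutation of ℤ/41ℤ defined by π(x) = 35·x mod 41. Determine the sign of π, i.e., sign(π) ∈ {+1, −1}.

Trace 24: π^k(24) = [24, 20, 3, 23, 26, 8, 34] for k=0..6.
The orbit structure of x ↦ 35x mod 41: 2 orbits of sizes [40, 1].
Σ(ℓ_i−1) = 41−2 = 39; sign = (−1)^39 = -1.
The Jacobi symbol (35|41) = -1 (Zolotarev) agrees.

-1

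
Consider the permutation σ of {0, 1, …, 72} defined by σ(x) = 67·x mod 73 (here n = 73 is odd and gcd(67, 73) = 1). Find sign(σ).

+1

Orbit of 25 under x↦67x: [25, 69, 24, 2, 61, 72, 6]… (length divides ord_73(67)).
Cycle lengths of π_67 on ℤ/73ℤ: [36, 36, 1]; 3 cycles in total.
n − c = 73 − 3 = 70; sign = (−1)^70 = +1.
The Jacobi symbol (67|73) = +1 (Zolotarev) agrees.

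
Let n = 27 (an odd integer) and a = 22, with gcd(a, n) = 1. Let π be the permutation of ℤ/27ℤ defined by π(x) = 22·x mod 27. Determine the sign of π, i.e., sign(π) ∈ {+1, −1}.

Trace 25: π^k(25) = [25, 10, 4, 7, 19, 13, 16] for k=0..6.
Cycle type of π: 9×2 + 3×2 + 1×3; total 7 cycles.
n − c = 27 − 7 = 20; sign = (−1)^20 = +1.
Via Zolotarev, sign(π_{22}) = (22|27) = +1.

+1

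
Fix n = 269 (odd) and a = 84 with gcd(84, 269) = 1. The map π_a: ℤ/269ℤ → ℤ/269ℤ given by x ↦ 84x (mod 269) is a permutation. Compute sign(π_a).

Orbit of 78 under x↦84x: [78, 96, 263, 34, 166, 225, 70]… (length divides ord_269(84)).
3 cycles of lengths [134, 134, 1].
n − c = 269 − 3 = 266; sign = (−1)^266 = +1.
Zolotarev: (84|269) = +1, matching the cycle-count sign.

+1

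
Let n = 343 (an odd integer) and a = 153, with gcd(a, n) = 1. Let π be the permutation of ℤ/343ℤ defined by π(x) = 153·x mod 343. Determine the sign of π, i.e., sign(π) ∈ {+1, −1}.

-1

Orbit of 202 under x↦153x: [202, 36, 20, 316, 328, 106, 97]… (length divides ord_343(153)).
Cycle lengths of π_153 on ℤ/343ℤ: [98, 98, 98, 14, 14, 14, 2, 2, 2, 1]; 10 cycles in total.
10 cycles on 343: each ℓ→(−1)^(ℓ−1), product (−1)^333 = -1.
Check: (153/343) = -1 by Zolotarev.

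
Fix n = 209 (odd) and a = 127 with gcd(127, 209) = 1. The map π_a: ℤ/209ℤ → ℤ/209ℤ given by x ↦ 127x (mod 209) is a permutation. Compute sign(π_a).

+1

Orbit of 1 under x↦127x: [1, 127, 36, 183, 42, 109, 49]… (length divides ord_209(127)).
Decompose π into cycles: lengths [90, 90, 18, 10, 1] (5 cycles, including the fixed point 0).
sign(π) = (−1)^{n − #cycles} = (−1)^{209−5} = (−1)^204 = +1.
The Jacobi symbol (127|209) = +1 (Zolotarev) agrees.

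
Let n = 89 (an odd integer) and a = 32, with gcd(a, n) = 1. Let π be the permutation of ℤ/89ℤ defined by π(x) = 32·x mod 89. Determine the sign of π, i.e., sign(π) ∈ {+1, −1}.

Trace 16: π^k(16) = [16, 67, 8, 78, 4, 39, 2] for k=0..6.
Cycle lengths of π_32 on ℤ/89ℤ: [11, 11, 11, 11, 11, 11, 11, 11, 1]; 9 cycles in total.
9 cycles on 89: each ℓ→(−1)^(ℓ−1), product (−1)^80 = +1.

+1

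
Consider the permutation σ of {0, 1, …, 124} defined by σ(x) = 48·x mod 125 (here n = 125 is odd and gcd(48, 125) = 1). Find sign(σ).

Orbit of 29 under x↦48x: [29, 17, 66, 43, 64, 72, 81]… (length divides ord_125(48)).
Decompose π into cycles: lengths [100, 20, 4, 1] (4 cycles, including the fixed point 0).
n − c = 125 − 4 = 121; sign = (−1)^121 = -1.

-1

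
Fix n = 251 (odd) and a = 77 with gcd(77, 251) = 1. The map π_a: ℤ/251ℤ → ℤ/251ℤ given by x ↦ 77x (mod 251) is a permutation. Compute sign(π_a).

Trace 81: π^k(81) = [81, 213, 86, 96, 113, 167, 58] for k=0..6.
2 cycles of lengths [250, 1].
With 2 cycles on 251 points, sign = (−1)^{251−2} = -1.
The Jacobi symbol (77|251) = -1 (Zolotarev) agrees.

-1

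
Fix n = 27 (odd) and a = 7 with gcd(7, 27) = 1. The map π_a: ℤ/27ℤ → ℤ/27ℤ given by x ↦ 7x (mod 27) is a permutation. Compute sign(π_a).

+1

Orbit of 19 under x↦7x: [19, 25, 13, 10, 16, 4, 1]… (length divides ord_27(7)).
Cycle lengths of π_7 on ℤ/27ℤ: [9, 9, 3, 3, 1, 1, 1]; 7 cycles in total.
Σ(ℓ_i−1) = 27−7 = 20; sign = (−1)^20 = +1.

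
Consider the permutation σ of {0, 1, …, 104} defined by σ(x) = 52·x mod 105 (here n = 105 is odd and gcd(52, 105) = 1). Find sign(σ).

Start at x=73: 73 → 16 → 97 → 4 → 103 → 1 → 52 → … (one orbit).
π_52 has 15 disjoint cycles with lengths [12, 12, 12, 12, 12, 12, 6, 6, 6, 4, 4, 4, 1, 1, 1] on {0,…,104}.
With 15 cycles on 105 points, sign = (−1)^{105−15} = +1.
The Jacobi symbol (52|105) = +1 (Zolotarev) agrees.

+1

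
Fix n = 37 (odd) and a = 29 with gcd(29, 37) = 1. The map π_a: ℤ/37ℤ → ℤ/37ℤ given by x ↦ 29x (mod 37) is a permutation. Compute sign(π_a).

Trace 36: π^k(36) = [36, 8, 10, 31, 11, 23, 1] for k=0..6.
4 cycles of lengths [12, 12, 12, 1].
Σ(ℓ_i−1) = 37−4 = 33; sign = (−1)^33 = -1.
Check: (29/37) = -1 by Zolotarev.

-1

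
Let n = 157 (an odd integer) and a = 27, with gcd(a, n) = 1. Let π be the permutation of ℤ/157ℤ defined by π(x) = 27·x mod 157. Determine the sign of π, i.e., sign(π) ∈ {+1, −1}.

+1

Trace 16: π^k(16) = [16, 118, 46, 143, 93, 156, 130] for k=0..6.
Decompose π into cycles: lengths [26, 26, 26, 26, 26, 26, 1] (7 cycles, including the fixed point 0).
n − c = 157 − 7 = 150; sign = (−1)^150 = +1.
Via Zolotarev, sign(π_{27}) = (27|157) = +1.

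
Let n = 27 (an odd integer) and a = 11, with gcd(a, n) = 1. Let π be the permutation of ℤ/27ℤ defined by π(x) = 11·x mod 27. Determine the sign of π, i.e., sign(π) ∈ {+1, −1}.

Trace 22: π^k(22) = [22, 26, 16, 14, 19, 20, 4] for k=0..6.
Decompose π into cycles: lengths [18, 6, 2, 1] (4 cycles, including the fixed point 0).
Σ(ℓ_i−1) = 27−4 = 23; sign = (−1)^23 = -1.
(11|27)_J = -1 (Zolotarev's lemma cross-check).

-1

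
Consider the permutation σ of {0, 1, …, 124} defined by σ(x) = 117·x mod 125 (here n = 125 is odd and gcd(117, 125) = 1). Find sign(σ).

Trace 8: π^k(8) = [8, 61, 12, 29, 18, 106, 27] for k=0..6.
π_117 has 4 disjoint cycles with lengths [100, 20, 4, 1] on {0,…,124}.
n − c = 125 − 4 = 121; sign = (−1)^121 = -1.

-1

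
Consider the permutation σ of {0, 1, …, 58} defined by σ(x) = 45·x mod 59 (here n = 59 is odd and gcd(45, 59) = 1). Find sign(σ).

+1

Start at x=48: 48 → 36 → 27 → 35 → 41 → 16 → 12 → … (one orbit).
3 cycles of lengths [29, 29, 1].
59 − 3 = 56 transpositions; sign(π) = (−1)^56 = +1.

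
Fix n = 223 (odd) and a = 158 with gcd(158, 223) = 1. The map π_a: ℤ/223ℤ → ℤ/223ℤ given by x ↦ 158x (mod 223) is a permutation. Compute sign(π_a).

Start at x=40: 40 → 76 → 189 → 203 → 185 → 17 → 10 → … (one orbit).
Decompose π into cycles: lengths [222, 1] (2 cycles, including the fixed point 0).
2 cycles on 223: each ℓ→(−1)^(ℓ−1), product (−1)^221 = -1.
The Jacobi symbol (158|223) = -1 (Zolotarev) agrees.

-1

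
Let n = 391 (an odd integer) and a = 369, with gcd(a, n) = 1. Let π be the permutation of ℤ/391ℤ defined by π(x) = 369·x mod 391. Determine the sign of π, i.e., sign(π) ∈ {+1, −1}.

Trace 116: π^k(116) = [116, 185, 231, 1, 369, 93, 300] for k=0..6.
The orbit structure of x ↦ 369x mod 391: 46 orbits of sizes [16, 16, 16, 16, 16, 16, 16, 16, 16, 16, 16, 16, 16, 16, 16, 16, 16, 16, 16, 16, 16, 16, 16, 1, 1, 1, 1, 1, 1, 1, 1, 1, 1, 1, 1, 1, 1, 1, 1, 1, 1, 1, 1, 1, 1, 1].
sign(π) = (−1)^{n − #cycles} = (−1)^{391−46} = (−1)^345 = -1.

-1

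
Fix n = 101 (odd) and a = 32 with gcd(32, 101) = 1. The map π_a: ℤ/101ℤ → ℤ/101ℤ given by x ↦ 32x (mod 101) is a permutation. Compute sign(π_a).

-1

Start at x=57: 57 → 6 → 91 → 84 → 62 → 65 → 60 → … (one orbit).
Decompose π into cycles: lengths [20, 20, 20, 20, 20, 1] (6 cycles, including the fixed point 0).
n − c = 101 − 6 = 95; sign = (−1)^95 = -1.
The Jacobi symbol (32|101) = -1 (Zolotarev) agrees.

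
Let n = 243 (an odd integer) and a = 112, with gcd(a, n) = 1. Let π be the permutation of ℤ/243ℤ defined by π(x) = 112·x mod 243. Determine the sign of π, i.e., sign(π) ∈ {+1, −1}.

Start at x=109: 109 → 58 → 178 → 10 → 148 → 52 → 235 → … (one orbit).
Cycle lengths of π_112 on ℤ/243ℤ: [81, 81, 27, 27, 9, 9, 3, 3, 1, 1, 1]; 11 cycles in total.
n − c = 243 − 11 = 232; sign = (−1)^232 = +1.

+1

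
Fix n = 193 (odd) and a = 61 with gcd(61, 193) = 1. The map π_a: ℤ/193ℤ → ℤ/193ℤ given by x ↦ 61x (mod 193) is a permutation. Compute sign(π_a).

Orbit of 138 under x↦61x: [138, 119, 118, 57, 3, 183, 162]… (length divides ord_193(61)).
Decompose π into cycles: lengths [192, 1] (2 cycles, including the fixed point 0).
2 cycles on 193: each ℓ→(−1)^(ℓ−1), product (−1)^191 = -1.
(61|193)_J = -1 (Zolotarev's lemma cross-check).

-1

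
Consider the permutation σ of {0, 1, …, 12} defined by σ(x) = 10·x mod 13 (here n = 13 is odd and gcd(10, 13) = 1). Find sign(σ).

Trace 3: π^k(3) = [3, 4, 1, 10, 9, 12] for k=0..5.
3 cycles of lengths [6, 6, 1].
sign(π) = (−1)^{n − #cycles} = (−1)^{13−3} = (−1)^10 = +1.
The Jacobi symbol (10|13) = +1 (Zolotarev) agrees.

+1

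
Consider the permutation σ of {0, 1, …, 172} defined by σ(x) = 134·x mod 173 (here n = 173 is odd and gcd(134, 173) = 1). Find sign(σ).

Trace 146: π^k(146) = [146, 15, 107, 152, 127, 64, 99] for k=0..6.
π_134 has 2 disjoint cycles with lengths [172, 1] on {0,…,172}.
173 − 2 = 171 transpositions; sign(π) = (−1)^171 = -1.

-1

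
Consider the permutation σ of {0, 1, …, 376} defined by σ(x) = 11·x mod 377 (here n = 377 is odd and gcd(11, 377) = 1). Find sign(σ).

+1

Start at x=51: 51 → 184 → 139 → 21 → 231 → 279 → 53 → … (one orbit).
The orbit structure of x ↦ 11x mod 377: 7 orbits of sizes [84, 84, 84, 84, 28, 12, 1].
Σ(ℓ_i−1) = 377−7 = 370; sign = (−1)^370 = +1.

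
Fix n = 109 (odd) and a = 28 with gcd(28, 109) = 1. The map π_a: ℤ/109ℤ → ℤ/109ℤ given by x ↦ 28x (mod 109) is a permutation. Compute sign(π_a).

+1

Start at x=87: 87 → 38 → 83 → 35 → 108 → 81 → 88 → … (one orbit).
Cycle type of π: 54×2 + 1; total 3 cycles.
sign(π) = (−1)^{n − #cycles} = (−1)^{109−3} = (−1)^106 = +1.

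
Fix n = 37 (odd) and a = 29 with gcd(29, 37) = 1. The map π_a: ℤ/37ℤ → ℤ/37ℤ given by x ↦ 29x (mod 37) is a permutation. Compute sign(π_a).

-1

Orbit of 27 under x↦29x: [27, 6, 26, 14, 36, 8, 10]… (length divides ord_37(29)).
The orbit structure of x ↦ 29x mod 37: 4 orbits of sizes [12, 12, 12, 1].
4 cycles on 37: each ℓ→(−1)^(ℓ−1), product (−1)^33 = -1.
Zolotarev: (29|37) = -1, matching the cycle-count sign.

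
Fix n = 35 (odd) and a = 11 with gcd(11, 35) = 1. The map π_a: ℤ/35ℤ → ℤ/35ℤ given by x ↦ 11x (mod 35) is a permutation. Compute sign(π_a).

Start at x=1: 1 → 11 → 16 → 1 (one orbit).
Decompose π into cycles: lengths [3, 3, 3, 3, 3, 3, 3, 3, 3, 3, 1, 1, 1, 1, 1] (15 cycles, including the fixed point 0).
With 15 cycles on 35 points, sign = (−1)^{35−15} = +1.
The Jacobi symbol (11|35) = +1 (Zolotarev) agrees.

+1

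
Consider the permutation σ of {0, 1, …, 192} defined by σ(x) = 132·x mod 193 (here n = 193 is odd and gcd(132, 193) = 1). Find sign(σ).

-1

Orbit of 26 under x↦132x: [26, 151, 53, 48, 160, 83, 148]… (length divides ord_193(132)).
Decompose π into cycles: lengths [192, 1] (2 cycles, including the fixed point 0).
Σ(ℓ_i−1) = 193−2 = 191; sign = (−1)^191 = -1.
The Jacobi symbol (132|193) = -1 (Zolotarev) agrees.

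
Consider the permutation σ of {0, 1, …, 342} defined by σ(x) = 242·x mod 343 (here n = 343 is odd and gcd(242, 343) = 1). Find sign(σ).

Trace 205: π^k(205) = [205, 218, 277, 149, 43, 116, 289] for k=0..6.
Cycle type of π: 147×2 + 21×2 + 3×2 + 1; total 7 cycles.
With 7 cycles on 343 points, sign = (−1)^{343−7} = +1.
Check: (242/343) = +1 by Zolotarev.

+1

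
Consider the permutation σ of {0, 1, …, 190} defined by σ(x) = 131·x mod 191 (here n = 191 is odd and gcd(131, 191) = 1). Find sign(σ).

-1

Orbit of 11 under x↦131x: [11, 104, 63, 40, 83, 177, 76]… (length divides ord_191(131)).
π_131 has 2 disjoint cycles with lengths [190, 1] on {0,…,190}.
Σ(ℓ_i−1) = 191−2 = 189; sign = (−1)^189 = -1.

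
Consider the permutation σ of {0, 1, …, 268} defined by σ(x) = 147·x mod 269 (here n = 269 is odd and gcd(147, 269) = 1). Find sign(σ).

Start at x=39: 39 → 84 → 243 → 213 → 107 → 127 → 108 → … (one orbit).
2 cycles of lengths [268, 1].
With 2 cycles on 269 points, sign = (−1)^{269−2} = -1.
The Jacobi symbol (147|269) = -1 (Zolotarev) agrees.

-1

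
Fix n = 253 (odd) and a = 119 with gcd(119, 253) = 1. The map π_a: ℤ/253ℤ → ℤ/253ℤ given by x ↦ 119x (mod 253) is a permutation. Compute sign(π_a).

Trace 48: π^k(48) = [48, 146, 170, 243, 75, 70, 234] for k=0..6.
π_119 has 9 disjoint cycles with lengths [55, 55, 55, 55, 11, 11, 5, 5, 1] on {0,…,252}.
9 cycles on 253: each ℓ→(−1)^(ℓ−1), product (−1)^244 = +1.

+1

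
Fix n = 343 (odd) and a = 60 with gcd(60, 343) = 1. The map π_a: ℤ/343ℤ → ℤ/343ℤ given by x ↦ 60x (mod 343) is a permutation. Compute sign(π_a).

+1

Start at x=162: 162 → 116 → 100 → 169 → 193 → 261 → 225 → … (one orbit).
π_60 has 7 disjoint cycles with lengths [147, 147, 21, 21, 3, 3, 1] on {0,…,342}.
343 − 7 = 336 transpositions; sign(π) = (−1)^336 = +1.
Via Zolotarev, sign(π_{60}) = (60|343) = +1.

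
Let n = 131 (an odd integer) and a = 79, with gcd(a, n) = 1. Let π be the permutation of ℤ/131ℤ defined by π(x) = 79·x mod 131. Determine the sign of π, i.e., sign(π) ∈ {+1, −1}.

Trace 39: π^k(39) = [39, 68, 1, 79, 84, 86, 113] for k=0..6.
Decompose π into cycles: lengths [26, 26, 26, 26, 26, 1] (6 cycles, including the fixed point 0).
sign(π) = (−1)^{n − #cycles} = (−1)^{131−6} = (−1)^125 = -1.

-1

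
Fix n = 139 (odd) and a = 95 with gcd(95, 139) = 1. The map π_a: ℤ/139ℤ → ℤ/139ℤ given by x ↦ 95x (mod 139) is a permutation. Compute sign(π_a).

-1

Start at x=14: 14 → 79 → 138 → 44 → 10 → 116 → 39 → … (one orbit).
4 cycles of lengths [46, 46, 46, 1].
n − c = 139 − 4 = 135; sign = (−1)^135 = -1.
(95|139)_J = -1 (Zolotarev's lemma cross-check).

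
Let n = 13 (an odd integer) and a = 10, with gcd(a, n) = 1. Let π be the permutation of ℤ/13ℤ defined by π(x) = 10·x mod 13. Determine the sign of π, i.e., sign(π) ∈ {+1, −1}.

Start at x=9: 9 → 12 → 3 → 4 → 1 → 10 → 9 (one orbit).
3 cycles of lengths [6, 6, 1].
3 cycles on 13: each ℓ→(−1)^(ℓ−1), product (−1)^10 = +1.

+1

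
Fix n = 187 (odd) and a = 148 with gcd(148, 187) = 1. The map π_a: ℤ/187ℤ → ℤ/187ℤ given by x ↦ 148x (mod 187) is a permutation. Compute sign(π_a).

-1

Trace 111: π^k(111) = [111, 159, 157, 48, 185, 78, 137] for k=0..6.
Cycle type of π: 80×2 + 16 + 5×2 + 1; total 6 cycles.
6 cycles on 187: each ℓ→(−1)^(ℓ−1), product (−1)^181 = -1.
The Jacobi symbol (148|187) = -1 (Zolotarev) agrees.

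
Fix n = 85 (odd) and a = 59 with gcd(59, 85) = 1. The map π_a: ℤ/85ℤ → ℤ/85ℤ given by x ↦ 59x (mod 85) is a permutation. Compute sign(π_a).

Start at x=81: 81 → 19 → 16 → 9 → 21 → 49 → 1 → … (one orbit).
Cycle lengths of π_59 on ℤ/85ℤ: [8, 8, 8, 8, 8, 8, 8, 8, 8, 8, 2, 2, 1]; 13 cycles in total.
85 − 13 = 72 transpositions; sign(π) = (−1)^72 = +1.

+1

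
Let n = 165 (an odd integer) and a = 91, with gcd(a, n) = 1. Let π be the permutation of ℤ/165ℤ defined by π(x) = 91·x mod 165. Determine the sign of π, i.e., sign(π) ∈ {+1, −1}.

Trace 16: π^k(16) = [16, 136, 1, 91, 31] for k=0..4.
Decompose π into cycles: lengths [5, 5, 5, 5, 5, 5, 5, 5, 5, 5, 5, 5, 5, 5, 5, 5, 5, 5, 5, 5, 5, 5, 5, 5, 5, 5, 5, 5, 5, 5, 1, 1, 1, 1, 1, 1, 1, 1, 1, 1, 1, 1, 1, 1, 1] (45 cycles, including the fixed point 0).
n − c = 165 − 45 = 120; sign = (−1)^120 = +1.
Zolotarev: (91|165) = +1, matching the cycle-count sign.

+1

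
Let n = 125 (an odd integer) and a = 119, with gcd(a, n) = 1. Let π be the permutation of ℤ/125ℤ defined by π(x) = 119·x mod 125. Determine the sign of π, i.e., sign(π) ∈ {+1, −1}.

+1

Orbit of 94 under x↦119x: [94, 61, 9, 71, 74, 56, 39]… (length divides ord_125(119)).
Decompose π into cycles: lengths [50, 50, 10, 10, 2, 2, 1] (7 cycles, including the fixed point 0).
With 7 cycles on 125 points, sign = (−1)^{125−7} = +1.
The Jacobi symbol (119|125) = +1 (Zolotarev) agrees.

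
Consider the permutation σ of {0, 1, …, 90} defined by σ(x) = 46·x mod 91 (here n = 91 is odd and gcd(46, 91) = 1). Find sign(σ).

-1

Orbit of 2 under x↦46x: [2, 1, 46, 23, 57, 74, 37]… (length divides ord_91(46)).
The orbit structure of x ↦ 46x mod 91: 10 orbits of sizes [12, 12, 12, 12, 12, 12, 12, 3, 3, 1].
10 cycles on 91: each ℓ→(−1)^(ℓ−1), product (−1)^81 = -1.
The Jacobi symbol (46|91) = -1 (Zolotarev) agrees.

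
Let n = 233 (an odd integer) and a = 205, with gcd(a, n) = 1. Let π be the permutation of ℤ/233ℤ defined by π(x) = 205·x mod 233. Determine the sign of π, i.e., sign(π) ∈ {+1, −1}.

Start at x=38: 38 → 101 → 201 → 197 → 76 → 202 → 169 → … (one orbit).
Cycle type of π: 116×2 + 1; total 3 cycles.
n − c = 233 − 3 = 230; sign = (−1)^230 = +1.

+1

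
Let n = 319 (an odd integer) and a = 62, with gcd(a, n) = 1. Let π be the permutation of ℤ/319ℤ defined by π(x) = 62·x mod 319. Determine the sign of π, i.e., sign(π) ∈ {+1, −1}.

Orbit of 150 under x↦62x: [150, 49, 167, 146, 120, 103, 6]… (length divides ord_319(62)).
Decompose π into cycles: lengths [70, 70, 70, 70, 14, 14, 10, 1] (8 cycles, including the fixed point 0).
319 − 8 = 311 transpositions; sign(π) = (−1)^311 = -1.
Zolotarev: (62|319) = -1, matching the cycle-count sign.

-1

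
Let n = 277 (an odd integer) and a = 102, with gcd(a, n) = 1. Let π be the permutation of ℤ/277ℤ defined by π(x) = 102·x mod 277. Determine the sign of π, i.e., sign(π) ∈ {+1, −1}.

+1

Orbit of 258 under x↦102x: [258, 1, 102, 155, 21, 203, 208]… (length divides ord_277(102)).
Cycle lengths of π_102 on ℤ/277ℤ: [46, 46, 46, 46, 46, 46, 1]; 7 cycles in total.
Σ(ℓ_i−1) = 277−7 = 270; sign = (−1)^270 = +1.
Check: (102/277) = +1 by Zolotarev.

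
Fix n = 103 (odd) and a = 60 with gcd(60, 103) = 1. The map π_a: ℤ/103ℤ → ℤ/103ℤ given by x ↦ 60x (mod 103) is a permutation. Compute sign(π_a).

+1

Orbit of 25 under x↦60x: [25, 58, 81, 19, 7, 8, 68]… (length divides ord_103(60)).
The orbit structure of x ↦ 60x mod 103: 3 orbits of sizes [51, 51, 1].
Σ(ℓ_i−1) = 103−3 = 100; sign = (−1)^100 = +1.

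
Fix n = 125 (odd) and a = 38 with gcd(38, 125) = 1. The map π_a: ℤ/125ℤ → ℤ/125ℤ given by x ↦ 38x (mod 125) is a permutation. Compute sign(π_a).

Start at x=67: 67 → 46 → 123 → 49 → 112 → 6 → 103 → … (one orbit).
4 cycles of lengths [100, 20, 4, 1].
With 4 cycles on 125 points, sign = (−1)^{125−4} = -1.

-1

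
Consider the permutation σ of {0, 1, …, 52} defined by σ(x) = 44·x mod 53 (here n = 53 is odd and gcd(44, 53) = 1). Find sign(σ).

+1

Orbit of 36 under x↦44x: [36, 47, 1, 44, 28, 13, 42]… (length divides ord_53(44)).
Cycle lengths of π_44 on ℤ/53ℤ: [13, 13, 13, 13, 1]; 5 cycles in total.
With 5 cycles on 53 points, sign = (−1)^{53−5} = +1.
The Jacobi symbol (44|53) = +1 (Zolotarev) agrees.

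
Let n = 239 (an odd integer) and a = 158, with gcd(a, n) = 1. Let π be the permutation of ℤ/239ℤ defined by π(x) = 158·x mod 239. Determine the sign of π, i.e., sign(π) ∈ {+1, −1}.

-1

Start at x=140: 140 → 132 → 63 → 155 → 112 → 10 → 146 → … (one orbit).
Cycle type of π: 238 + 1; total 2 cycles.
Σ(ℓ_i−1) = 239−2 = 237; sign = (−1)^237 = -1.
Zolotarev: (158|239) = -1, matching the cycle-count sign.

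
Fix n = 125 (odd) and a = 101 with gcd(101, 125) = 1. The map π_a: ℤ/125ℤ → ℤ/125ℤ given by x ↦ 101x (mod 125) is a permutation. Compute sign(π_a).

+1

Orbit of 51 under x↦101x: [51, 26, 1, 101, 76]… (length divides ord_125(101)).
Cycle lengths of π_101 on ℤ/125ℤ: [5, 5, 5, 5, 5, 5, 5, 5, 5, 5, 5, 5, 5, 5, 5, 5, 5, 5, 5, 5, 1, 1, 1, 1, 1, 1, 1, 1, 1, 1, 1, 1, 1, 1, 1, 1, 1, 1, 1, 1, 1, 1, 1, 1, 1]; 45 cycles in total.
45 cycles on 125: each ℓ→(−1)^(ℓ−1), product (−1)^80 = +1.
Via Zolotarev, sign(π_{101}) = (101|125) = +1.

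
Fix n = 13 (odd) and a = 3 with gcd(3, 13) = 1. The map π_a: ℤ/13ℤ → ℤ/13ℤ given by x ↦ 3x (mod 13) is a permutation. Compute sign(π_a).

+1

Orbit of 3 under x↦3x: [3, 9, 1]… (length divides ord_13(3)).
Decompose π into cycles: lengths [3, 3, 3, 3, 1] (5 cycles, including the fixed point 0).
5 cycles on 13: each ℓ→(−1)^(ℓ−1), product (−1)^8 = +1.
Zolotarev: (3|13) = +1, matching the cycle-count sign.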